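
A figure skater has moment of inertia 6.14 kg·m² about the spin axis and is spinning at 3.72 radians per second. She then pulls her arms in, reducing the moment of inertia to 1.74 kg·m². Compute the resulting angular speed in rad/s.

ω₂ ≈ 13.1 rad/s

With no external torque about the axis, L is conserved: I₁ω₁ = I₂ω₂.
ω₂ = I₁ω₁ / I₂ = (6.140)(3.72 rad/s) / (1.740) = 13.13 rad/s.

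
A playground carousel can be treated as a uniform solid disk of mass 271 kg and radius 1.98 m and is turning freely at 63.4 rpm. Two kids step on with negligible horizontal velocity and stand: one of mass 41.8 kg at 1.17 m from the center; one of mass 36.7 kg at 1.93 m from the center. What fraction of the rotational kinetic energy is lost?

fraction ≈ 0.267

No external torque acts about the center; L_before = L_after.
I_p = ½(271)(1.98)² = 531.2 kg·m².
Added inertia Σmr² = (41.8)(1.17)² + (36.7)(1.93)² = 193.9 kg·m²; I_f = 531.2 + 193.9 = 725.1 kg·m².
ω_f = I_p ω_i / I_f = (531.2)(63.4) / 725.1 = 46.44 rpm.
KE_i = ½(531.2)(6.639 rad/s)² = 11710 J; KE_f = ½(725.1)(4.864)² = 8577 J.
Fraction lost = 0.2674.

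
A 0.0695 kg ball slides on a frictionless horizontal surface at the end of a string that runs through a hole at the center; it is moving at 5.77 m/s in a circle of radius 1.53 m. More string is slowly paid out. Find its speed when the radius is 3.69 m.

v₂ ≈ 2.39 m/s

Central (radial) force ⇒ zero torque about the center ⇒ m v r is constant.
v₂ = v₁ r₁ / r₂ = (5.77)(1.53) / (3.69) = 2.392 m/s.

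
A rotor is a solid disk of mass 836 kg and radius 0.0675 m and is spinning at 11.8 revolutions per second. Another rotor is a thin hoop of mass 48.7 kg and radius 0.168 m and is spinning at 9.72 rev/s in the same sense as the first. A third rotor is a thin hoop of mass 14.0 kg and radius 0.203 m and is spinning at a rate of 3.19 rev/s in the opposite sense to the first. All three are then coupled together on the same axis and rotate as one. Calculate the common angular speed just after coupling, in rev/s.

No external torque acts about the common axis, so total angular momentum is conserved.
Moments of inertia: I_A = ½(836)(0.0675)² = 1.905 kg·m²; I_B = (48.7)(0.168)² = 1.375 kg·m²; I_C = (14.0)(0.203)² = 0.5769 kg·m².
Taking A's sense as positive: L = (1.905)(11.8) + (1.375)(9.72) − (0.5769)(3.19) = 33.99 kg·m²·rev/s.
Combined I = 1.905 + 1.375 + 0.5769 = 3.856 kg·m².
ω_f = L / I = 33.99 / 3.856 = 8.816 rev/s.

|ω_f| ≈ 8.82 rev/s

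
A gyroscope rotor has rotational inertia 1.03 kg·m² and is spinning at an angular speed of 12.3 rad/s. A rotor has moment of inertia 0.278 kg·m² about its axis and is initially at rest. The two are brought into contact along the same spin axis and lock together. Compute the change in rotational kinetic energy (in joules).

The coupling torques are internal; angular momentum about the shared axis is conserved.
Taking A's sense as positive: L = (1.030)(12.3) = 12.67 kg·m²·rad/s.
Combined I = 1.030 + 0.2780 = 1.308 kg·m².
ω_f = L / I = 12.67 / 1.308 = 9.686 rad/s.
KE_i = ½ΣIω² = 77.91 J; KE_f = ½(1.308)(9.686)² = 61.35 J.

ΔKE ≈ -16.6 J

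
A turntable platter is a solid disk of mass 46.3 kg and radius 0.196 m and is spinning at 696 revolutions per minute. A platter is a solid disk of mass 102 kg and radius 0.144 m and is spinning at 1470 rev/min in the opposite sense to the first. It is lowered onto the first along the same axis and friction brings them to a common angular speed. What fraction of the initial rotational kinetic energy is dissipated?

The coupling torques are internal; angular momentum about the shared axis is conserved.
Moments of inertia: I_A = ½(46.3)(0.196)² = 0.8893 kg·m²; I_B = ½(102)(0.144)² = 1.058 kg·m².
Taking A's sense as positive: L = (0.8893)(696) − (1.058)(1470) = -935.6 kg·m²·rpm.
Combined I = 0.8893 + 1.058 = 1.947 kg·m².
ω_f = L / I = -935.6 / 1.947 = -480.6 rpm.
KE_i = ½ΣIω² = 14890 J; KE_f = ½(1.947)(50.33)² = 2465 J.
Fraction dissipated = (KE_i − KE_f)/KE_i = 0.8345.

fraction ≈ 0.834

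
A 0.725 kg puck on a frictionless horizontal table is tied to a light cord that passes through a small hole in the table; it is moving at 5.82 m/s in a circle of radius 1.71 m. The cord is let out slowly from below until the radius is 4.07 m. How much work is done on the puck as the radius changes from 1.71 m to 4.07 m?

Central (radial) force ⇒ zero torque about the center ⇒ m v r is constant.
v₂ = v₁ r₁ / r₂ = (5.82)(1.71) / (4.07) = 2.445 m/s.
W = ΔKE = ½m(v₂² − v₁²) = -10.11 J.

W ≈ -10.1 J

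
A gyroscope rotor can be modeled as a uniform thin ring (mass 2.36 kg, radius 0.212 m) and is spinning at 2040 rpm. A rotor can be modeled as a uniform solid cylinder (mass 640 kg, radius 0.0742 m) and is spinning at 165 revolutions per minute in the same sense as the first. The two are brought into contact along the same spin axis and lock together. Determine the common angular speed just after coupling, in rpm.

|ω_f| ≈ 271 rpm

The coupling torques are internal; angular momentum about the shared axis is conserved.
Moments of inertia: I_A = (2.36)(0.212)² = 0.1061 kg·m²; I_B = ½(640)(0.0742)² = 1.762 kg·m².
Taking A's sense as positive: L = (0.1061)(2040) + (1.762)(165) = 507.1 kg·m²·rpm.
Combined I = 0.1061 + 1.762 = 1.868 kg·m².
ω_f = L / I = 507.1 / 1.868 = 271.5 rpm.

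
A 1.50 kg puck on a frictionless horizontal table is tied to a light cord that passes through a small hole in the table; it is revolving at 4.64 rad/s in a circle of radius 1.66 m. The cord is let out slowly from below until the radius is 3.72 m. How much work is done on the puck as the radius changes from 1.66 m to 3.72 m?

W ≈ -35.6 J

No torque about the axis ⇒ m r₁² ω₁ = m r₂² ω₂.
ω₂ = ω₁ (r₁/r₂)² = (4.64)(1.66/3.72)² = 0.9239 rad/s.
W = ΔKE = ½m(v₂² − v₁²) = -35.64 J.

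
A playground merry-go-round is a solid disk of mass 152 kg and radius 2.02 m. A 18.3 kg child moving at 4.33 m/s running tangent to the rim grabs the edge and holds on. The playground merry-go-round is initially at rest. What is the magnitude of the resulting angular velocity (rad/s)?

The axle reaction passes through the axle and exerts no torque about it; angular momentum about the axle is conserved through the impact.
I_p = ½(152)(2.02)² = 310.1 kg·m². Taking the sense of the child's angular momentum as positive, L_{child} = m v R = (18.3)(4.33)(2.02) = 160.1 kg·m²/s.
L_i = 0 + 160.1 = 160.1 kg·m²/s.
After sticking, I_f = I_p + m R² = 310.1 + (18.3)(2.02)² = 384.8 kg·m².
ω_f = L_i / I_f = 160.1 / 384.8 = 0.4160 rad/s.

|ω_f| ≈ 0.416 rad/s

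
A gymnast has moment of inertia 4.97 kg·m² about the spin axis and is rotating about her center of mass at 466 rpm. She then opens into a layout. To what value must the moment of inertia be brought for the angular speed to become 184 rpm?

Angular momentum about the spin axis is conserved since the torque about it is zero.
I₂ = I₁ω₁ / ω₂ = (4.97)(466) / (184) = 12.59 kg·m².

I₂ ≈ 12.6 kg·m²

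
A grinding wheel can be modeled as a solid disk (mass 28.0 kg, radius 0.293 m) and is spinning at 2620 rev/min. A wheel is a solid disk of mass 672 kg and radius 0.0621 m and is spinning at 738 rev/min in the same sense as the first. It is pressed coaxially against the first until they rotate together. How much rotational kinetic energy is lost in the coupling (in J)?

ΔKE lost ≈ 12100 J

No external torque acts about the common axis, so total angular momentum is conserved.
Moments of inertia: I_A = ½(28.0)(0.293)² = 1.202 kg·m²; I_B = ½(672)(0.0621)² = 1.296 kg·m².
Taking A's sense as positive: L = (1.202)(2620) + (1.296)(738) = 4105 kg·m²·rpm.
Combined I = 1.202 + 1.296 = 2.498 kg·m².
ω_f = L / I = 4105 / 2.498 = 1644 rpm.
KE_i = ½ΣIω² = 49110 J; KE_f = ½(2.498)(172.1)² = 37000 J.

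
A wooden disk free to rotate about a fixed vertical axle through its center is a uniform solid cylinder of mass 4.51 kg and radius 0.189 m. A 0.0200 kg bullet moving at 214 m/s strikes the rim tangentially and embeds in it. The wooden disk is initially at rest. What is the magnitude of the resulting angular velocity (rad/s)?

|ω_f| ≈ 9.95 rad/s

The axle reaction passes through the axle and exerts no torque about it; angular momentum about the axle is conserved through the impact.
I_p = ½(4.51)(0.189)² = 0.08055 kg·m². Taking the sense of the bullet's angular momentum as positive, L_{bullet} = m v R = (0.0200)(214)(0.189) = 0.8089 kg·m²/s.
L_i = 0 + 0.8089 = 0.8089 kg·m²/s.
After sticking, I_f = I_p + m R² = 0.08055 + (0.0200)(0.189)² = 0.08127 kg·m².
ω_f = L_i / I_f = 0.8089 / 0.08127 = 9.954 rad/s.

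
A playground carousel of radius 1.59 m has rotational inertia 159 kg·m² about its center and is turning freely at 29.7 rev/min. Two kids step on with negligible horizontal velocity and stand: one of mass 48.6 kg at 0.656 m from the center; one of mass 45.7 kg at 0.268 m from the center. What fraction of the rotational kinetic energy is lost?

The added mass arrives with no angular momentum about the center, and any external torque about the center is negligible, so the system's angular momentum is conserved.
Added inertia Σmr² = (48.6)(0.656)² + (45.7)(0.268)² = 24.20 kg·m²; I_f = 159.0 + 24.20 = 183.2 kg·m².
ω_f = I_p ω_i / I_f = (159.0)(29.7) / 183.2 = 25.78 rpm.
KE_i = ½(159.0)(3.110 rad/s)² = 769.0 J; KE_f = ½(183.2)(2.699)² = 667.4 J.
Fraction lost = 0.1321.

fraction ≈ 0.132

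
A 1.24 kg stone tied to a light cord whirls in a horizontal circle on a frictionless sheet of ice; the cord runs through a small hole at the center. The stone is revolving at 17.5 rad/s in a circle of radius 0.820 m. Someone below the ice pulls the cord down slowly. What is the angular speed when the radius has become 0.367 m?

The constraining force is radial, so m r² ω about the center is conserved.
ω₂ = ω₁ (r₁/r₂)² = (17.5)(0.820/0.367)² = 87.36 rad/s.

ω₂ ≈ 87.4 rad/s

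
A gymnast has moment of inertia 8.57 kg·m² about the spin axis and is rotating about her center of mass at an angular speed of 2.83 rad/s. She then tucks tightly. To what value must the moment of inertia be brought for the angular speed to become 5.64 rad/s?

No external torque acts about the spin axis, so angular momentum is conserved.
I₂ = I₁ω₁ / ω₂ = (8.57)(2.83) / (5.64) = 4.300 kg·m².

I₂ ≈ 4.30 kg·m²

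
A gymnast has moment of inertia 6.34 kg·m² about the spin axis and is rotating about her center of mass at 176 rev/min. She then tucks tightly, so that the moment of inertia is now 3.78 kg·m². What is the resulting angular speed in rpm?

ω₂ ≈ 295 rpm

No external torque acts about the spin axis, so angular momentum is conserved.
ω₂ = I₁ω₁ / I₂ = (6.340)(176 rpm) / (3.780) = 295.2 rpm.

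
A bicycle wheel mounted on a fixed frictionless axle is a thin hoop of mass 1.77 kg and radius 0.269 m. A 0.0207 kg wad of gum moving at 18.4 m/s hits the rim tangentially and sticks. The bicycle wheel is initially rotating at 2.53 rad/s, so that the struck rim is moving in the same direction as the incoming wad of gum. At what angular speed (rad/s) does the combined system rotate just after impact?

About the axle the impulsive forces during the collision are internal, so angular momentum about that axis is conserved.
I_p = (1.77)(0.269)² = 0.1281 kg·m². Taking the sense of the wad of gum's angular momentum as positive, L_{wad} = m v R = (0.0207)(18.4)(0.269) = 0.1025 kg·m²/s.
L_i = +I_p ω_p + m v R = +(0.1281)(2.53) + 0.1025 = 0.4265 kg·m²/s.
After sticking, I_f = I_p + m R² = 0.1281 + (0.0207)(0.269)² = 0.1296 kg·m².
ω_f = L_i / I_f = 0.4265 / 0.1296 = 3.291 rad/s.

|ω_f| ≈ 3.29 rad/s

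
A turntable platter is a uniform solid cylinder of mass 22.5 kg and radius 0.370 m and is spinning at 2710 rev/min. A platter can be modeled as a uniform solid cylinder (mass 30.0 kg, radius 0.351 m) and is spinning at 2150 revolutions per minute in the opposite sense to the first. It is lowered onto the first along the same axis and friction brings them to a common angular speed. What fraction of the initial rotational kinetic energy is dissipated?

fraction ≈ 0.999

No external torque acts about the common axis, so total angular momentum is conserved.
Moments of inertia: I_A = ½(22.5)(0.370)² = 1.540 kg·m²; I_B = ½(30.0)(0.351)² = 1.848 kg·m².
Taking A's sense as positive: L = (1.540)(2710) − (1.848)(2150) = 200.5 kg·m²·rpm.
Combined I = 1.540 + 1.848 = 3.388 kg·m².
ω_f = L / I = 200.5 / 3.388 = 59.18 rpm.
KE_i = ½ΣIω² = 1.089e+05 J; KE_f = ½(3.388)(6.197)² = 65.06 J.
Fraction dissipated = (KE_i − KE_f)/KE_i = 0.9994.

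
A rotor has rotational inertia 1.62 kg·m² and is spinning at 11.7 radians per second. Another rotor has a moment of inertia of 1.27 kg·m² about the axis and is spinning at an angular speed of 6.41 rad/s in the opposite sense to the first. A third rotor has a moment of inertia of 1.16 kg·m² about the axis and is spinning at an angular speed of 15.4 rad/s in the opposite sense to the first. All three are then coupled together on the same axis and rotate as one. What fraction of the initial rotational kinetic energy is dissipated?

fraction ≈ 0.978

The coupling torques are internal; angular momentum about the shared axis is conserved.
Taking A's sense as positive: L = (1.620)(11.7) − (1.270)(6.41) − (1.160)(15.4) = -7.051 kg·m²·rad/s.
Combined I = 1.620 + 1.270 + 1.160 = 4.050 kg·m².
ω_f = L / I = -7.051 / 4.050 = -1.741 rad/s.
KE_i = ½ΣIω² = 274.5 J; KE_f = ½(4.050)(1.741)² = 6.137 J.
Fraction dissipated = (KE_i − KE_f)/KE_i = 0.9776.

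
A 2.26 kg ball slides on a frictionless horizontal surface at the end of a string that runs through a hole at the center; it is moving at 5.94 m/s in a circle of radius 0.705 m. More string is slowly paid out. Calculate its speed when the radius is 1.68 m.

The only horizontal force on the mass is along the cord (radial), so it exerts no torque about the hole and angular momentum m v r is conserved.
v₂ = v₁ r₁ / r₂ = (5.94)(0.705) / (1.68) = 2.493 m/s.

v₂ ≈ 2.49 m/s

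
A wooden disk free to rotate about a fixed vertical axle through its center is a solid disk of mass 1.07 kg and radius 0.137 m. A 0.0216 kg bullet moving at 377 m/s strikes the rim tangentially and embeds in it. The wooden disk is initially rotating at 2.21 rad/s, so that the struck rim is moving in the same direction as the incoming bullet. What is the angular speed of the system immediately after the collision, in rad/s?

The axle reaction passes through the axle and exerts no torque about it; angular momentum about the axle is conserved through the impact.
I_p = ½(1.07)(0.137)² = 0.01004 kg·m². Taking the sense of the bullet's angular momentum as positive, L_{bullet} = m v R = (0.0216)(377)(0.137) = 1.116 kg·m²/s.
L_i = +I_p ω_p + m v R = +(0.01004)(2.21) + 1.116 = 1.138 kg·m²/s.
After sticking, I_f = I_p + m R² = 0.01004 + (0.0216)(0.137)² = 0.01045 kg·m².
ω_f = L_i / I_f = 1.138 / 0.01045 = 108.9 rad/s.

|ω_f| ≈ 109 rad/s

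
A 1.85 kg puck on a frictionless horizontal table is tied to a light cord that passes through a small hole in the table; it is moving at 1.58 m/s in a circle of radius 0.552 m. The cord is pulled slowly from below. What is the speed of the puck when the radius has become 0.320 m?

v₂ ≈ 2.73 m/s

The only horizontal force on the mass is along the cord (radial), so it exerts no torque about the hole and angular momentum m v r is conserved.
v₂ = v₁ r₁ / r₂ = (1.58)(0.552) / (0.320) = 2.726 m/s.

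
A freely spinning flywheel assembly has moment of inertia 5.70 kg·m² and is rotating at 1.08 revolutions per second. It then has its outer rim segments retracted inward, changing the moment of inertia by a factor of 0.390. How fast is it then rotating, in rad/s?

Angular momentum about the spin axis is conserved since the torque about it is zero.
I₂ = 0.390 × 5.70 = 2.223 kg·m².
ω₂ = I₁ω₁ / I₂ = (5.700)(1.08 rev/s) / (2.223) = 2.769 rev/s = 17.40 rad/s.

ω₂ ≈ 17.4 rad/s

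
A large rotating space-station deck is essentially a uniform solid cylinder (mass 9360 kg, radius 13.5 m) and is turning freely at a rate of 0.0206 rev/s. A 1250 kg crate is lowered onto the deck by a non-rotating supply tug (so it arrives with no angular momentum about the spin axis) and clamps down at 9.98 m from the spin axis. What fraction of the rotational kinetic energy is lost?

No external torque acts about the spin axis; L_before = L_after.
I_p = ½(9360)(13.5)² = 8.529e+05 kg·m².
Added inertia Σmr² = (1250)(9.98)² = 1.245e+05 kg·m²; I_f = 8.529e+05 + 1.245e+05 = 9.774e+05 kg·m².
ω_f = I_p ω_i / I_f = (8.529e+05)(0.0206) / 9.774e+05 = 0.01798 rev/s.
KE_i = ½(8.529e+05)(0.1294 rad/s)² = 7145 J; KE_f = ½(9.774e+05)(0.1129)² = 6235 J.
Fraction lost = 0.1274.

fraction ≈ 0.127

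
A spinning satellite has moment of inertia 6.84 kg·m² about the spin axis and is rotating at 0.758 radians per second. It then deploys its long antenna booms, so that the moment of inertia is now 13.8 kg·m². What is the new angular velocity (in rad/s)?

ω₂ ≈ 0.376 rad/s

No external torque acts about the spin axis, so angular momentum is conserved.
ω₂ = I₁ω₁ / I₂ = (6.840)(0.758 rad/s) / (13.80) = 0.3757 rad/s.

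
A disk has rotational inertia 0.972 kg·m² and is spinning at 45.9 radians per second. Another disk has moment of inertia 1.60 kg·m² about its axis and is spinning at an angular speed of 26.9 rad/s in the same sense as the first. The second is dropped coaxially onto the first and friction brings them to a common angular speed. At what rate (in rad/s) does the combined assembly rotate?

The coupling torques are internal; angular momentum about the shared axis is conserved.
Taking A's sense as positive: L = (0.9720)(45.9) + (1.600)(26.9) = 87.65 kg·m²·rad/s.
Combined I = 0.9720 + 1.600 = 2.572 kg·m².
ω_f = L / I = 87.65 / 2.572 = 34.08 rad/s.

|ω_f| ≈ 34.1 rad/s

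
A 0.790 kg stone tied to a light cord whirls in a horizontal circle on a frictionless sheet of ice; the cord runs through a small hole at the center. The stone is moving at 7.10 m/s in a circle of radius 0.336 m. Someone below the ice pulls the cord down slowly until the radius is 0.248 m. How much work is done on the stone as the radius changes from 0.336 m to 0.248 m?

The only horizontal force on the mass is along the cord (radial), so it exerts no torque about the hole and angular momentum m v r is conserved.
v₂ = v₁ r₁ / r₂ = (7.10)(0.336) / (0.248) = 9.619 m/s.
W = ΔKE = ½m(v₂² − v₁²) = 16.64 J.

W ≈ 16.6 J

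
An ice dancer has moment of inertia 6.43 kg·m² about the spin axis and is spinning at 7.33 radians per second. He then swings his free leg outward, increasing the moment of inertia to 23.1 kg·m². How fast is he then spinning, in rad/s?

Angular momentum about the spin axis is conserved since the torque about it is zero.
ω₂ = I₁ω₁ / I₂ = (6.430)(7.33 rad/s) / (23.10) = 2.040 rad/s.

ω₂ ≈ 2.04 rad/s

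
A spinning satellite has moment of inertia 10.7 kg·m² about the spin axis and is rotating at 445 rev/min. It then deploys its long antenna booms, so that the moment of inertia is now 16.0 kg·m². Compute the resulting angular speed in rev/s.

ω₂ ≈ 4.96 rev/s

No external torque acts about the spin axis, so angular momentum is conserved.
ω₂ = I₁ω₁ / I₂ = (10.70)(445 rpm) / (16.00) = 297.6 rpm = 4.960 rev/s.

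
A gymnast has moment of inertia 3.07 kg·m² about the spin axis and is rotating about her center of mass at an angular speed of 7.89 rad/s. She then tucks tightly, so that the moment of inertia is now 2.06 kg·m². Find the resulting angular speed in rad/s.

No external torque acts about the spin axis, so angular momentum is conserved.
ω₂ = I₁ω₁ / I₂ = (3.070)(7.89 rad/s) / (2.060) = 11.76 rad/s.

ω₂ ≈ 11.8 rad/s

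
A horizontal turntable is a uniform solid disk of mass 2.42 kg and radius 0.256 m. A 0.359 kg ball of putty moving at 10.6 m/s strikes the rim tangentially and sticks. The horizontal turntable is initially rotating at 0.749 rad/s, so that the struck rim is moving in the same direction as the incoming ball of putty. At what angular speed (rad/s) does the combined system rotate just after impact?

The axle reaction passes through the axle and exerts no torque about it; angular momentum about the axle is conserved through the impact.
I_p = ½(2.42)(0.256)² = 0.07930 kg·m². Taking the sense of the ball of putty's angular momentum as positive, L_{ball} = m v R = (0.359)(10.6)(0.256) = 0.9742 kg·m²/s.
L_i = +I_p ω_p + m v R = +(0.07930)(0.749) + 0.9742 = 1.034 kg·m²/s.
After sticking, I_f = I_p + m R² = 0.07930 + (0.359)(0.256)² = 0.1028 kg·m².
ω_f = L_i / I_f = 1.034 / 0.1028 = 10.05 rad/s.

|ω_f| ≈ 10.1 rad/s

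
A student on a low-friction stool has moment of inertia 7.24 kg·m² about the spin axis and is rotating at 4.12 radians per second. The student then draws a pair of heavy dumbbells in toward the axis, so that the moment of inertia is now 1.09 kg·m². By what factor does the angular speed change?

ω₂/ω₁ ≈ 6.64

No external torque acts about the spin axis, so angular momentum is conserved.
ω₂/ω₁ = I₁/I₂ = 7.240 / 1.090 = 6.642.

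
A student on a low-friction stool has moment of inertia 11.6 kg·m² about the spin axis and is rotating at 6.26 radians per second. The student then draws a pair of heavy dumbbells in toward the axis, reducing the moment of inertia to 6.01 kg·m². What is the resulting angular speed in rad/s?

With no external torque about the axis, L is conserved: I₁ω₁ = I₂ω₂.
ω₂ = I₁ω₁ / I₂ = (11.60)(6.26 rad/s) / (6.010) = 12.08 rad/s.

ω₂ ≈ 12.1 rad/s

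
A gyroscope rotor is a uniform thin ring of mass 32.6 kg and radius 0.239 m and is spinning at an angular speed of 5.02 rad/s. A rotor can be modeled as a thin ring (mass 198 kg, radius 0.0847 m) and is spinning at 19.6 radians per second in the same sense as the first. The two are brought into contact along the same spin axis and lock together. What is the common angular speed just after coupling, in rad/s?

|ω_f| ≈ 11.3 rad/s

The coupling torques are internal; angular momentum about the shared axis is conserved.
Moments of inertia: I_A = (32.6)(0.239)² = 1.862 kg·m²; I_B = (198)(0.0847)² = 1.420 kg·m².
Taking A's sense as positive: L = (1.862)(5.02) + (1.420)(19.6) = 37.19 kg·m²·rad/s.
Combined I = 1.862 + 1.420 = 3.283 kg·m².
ω_f = L / I = 37.19 / 3.283 = 11.33 rad/s.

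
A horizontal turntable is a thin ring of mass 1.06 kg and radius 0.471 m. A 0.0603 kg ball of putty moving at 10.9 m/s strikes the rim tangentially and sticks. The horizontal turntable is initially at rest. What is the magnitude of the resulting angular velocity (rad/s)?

About the axle the impulsive forces during the collision are internal, so angular momentum about that axis is conserved.
I_p = (1.06)(0.471)² = 0.2352 kg·m². Taking the sense of the ball of putty's angular momentum as positive, L_{ball} = m v R = (0.0603)(10.9)(0.471) = 0.3096 kg·m²/s.
L_i = 0 + 0.3096 = 0.3096 kg·m²/s.
After sticking, I_f = I_p + m R² = 0.2352 + (0.0603)(0.471)² = 0.2485 kg·m².
ω_f = L_i / I_f = 0.3096 / 0.2485 = 1.246 rad/s.

|ω_f| ≈ 1.25 rad/s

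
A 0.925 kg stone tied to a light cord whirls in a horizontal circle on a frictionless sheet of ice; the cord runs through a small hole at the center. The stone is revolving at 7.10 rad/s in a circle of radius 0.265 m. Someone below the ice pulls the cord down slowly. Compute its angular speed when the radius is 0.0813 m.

ω₂ ≈ 75.4 rad/s

The constraining force is radial, so m r² ω about the center is conserved.
ω₂ = ω₁ (r₁/r₂)² = (7.10)(0.265/0.0813)² = 75.43 rad/s.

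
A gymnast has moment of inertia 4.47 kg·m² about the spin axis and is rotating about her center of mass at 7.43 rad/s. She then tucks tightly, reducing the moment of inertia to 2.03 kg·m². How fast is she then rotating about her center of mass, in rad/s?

No external torque acts about the spin axis, so angular momentum is conserved.
ω₂ = I₁ω₁ / I₂ = (4.470)(7.43 rad/s) / (2.030) = 16.36 rad/s.

ω₂ ≈ 16.4 rad/s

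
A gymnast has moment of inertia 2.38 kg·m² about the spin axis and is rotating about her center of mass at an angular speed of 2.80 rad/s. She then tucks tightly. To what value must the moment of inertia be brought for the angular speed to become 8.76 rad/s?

With no external torque about the axis, L is conserved: I₁ω₁ = I₂ω₂.
I₂ = I₁ω₁ / ω₂ = (2.38)(2.80) / (8.76) = 0.7607 kg·m².

I₂ ≈ 0.761 kg·m²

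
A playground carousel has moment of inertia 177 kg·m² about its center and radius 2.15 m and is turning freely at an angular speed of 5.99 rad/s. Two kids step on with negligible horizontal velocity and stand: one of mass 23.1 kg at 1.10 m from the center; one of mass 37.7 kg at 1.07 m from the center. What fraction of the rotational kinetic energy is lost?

No external torque acts about the center; L_before = L_after.
Added inertia Σmr² = (23.1)(1.10)² + (37.7)(1.07)² = 71.11 kg·m²; I_f = 177.0 + 71.11 = 248.1 kg·m².
ω_f = I_p ω_i / I_f = (177.0)(5.99) / 248.1 = 4.273 rad/s.
KE_i = ½(177.0)(5.990 rad/s)² = 3175 J; KE_f = ½(248.1)(4.273)² = 2265 J.
Fraction lost = 0.2866.

fraction ≈ 0.287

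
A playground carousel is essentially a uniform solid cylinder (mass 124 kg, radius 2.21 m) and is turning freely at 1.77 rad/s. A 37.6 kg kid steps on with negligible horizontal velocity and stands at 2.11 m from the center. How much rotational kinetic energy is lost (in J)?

energy lost ≈ 169 J

The added mass arrives with no angular momentum about the center, and any external torque about the center is negligible, so the system's angular momentum is conserved.
I_p = ½(124)(2.21)² = 302.8 kg·m².
Added inertia Σmr² = (37.6)(2.11)² = 167.4 kg·m²; I_f = 302.8 + 167.4 = 470.2 kg·m².
ω_f = I_p ω_i / I_f = (302.8)(1.77) / 470.2 = 1.140 rad/s.
KE_i = ½(302.8)(1.770 rad/s)² = 474.3 J; KE_f = ½(470.2)(1.140)² = 305.5 J.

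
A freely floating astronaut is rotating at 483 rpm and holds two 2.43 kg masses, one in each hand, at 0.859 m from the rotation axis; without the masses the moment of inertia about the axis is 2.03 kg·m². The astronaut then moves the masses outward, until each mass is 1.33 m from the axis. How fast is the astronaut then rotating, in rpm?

No external torque acts about the spin axis, so angular momentum is conserved.
I₁ = 2.03 + 2(2.43)(0.859)² = 5.616 kg·m²; I₂ = 2.03 + 2(2.43)(1.33)² = 10.63 kg·m².
ω₂ = I₁ω₁ / I₂ = (5.616)(483 rpm) / (10.63) = 255.3 rpm.

ω₂ ≈ 255 rpm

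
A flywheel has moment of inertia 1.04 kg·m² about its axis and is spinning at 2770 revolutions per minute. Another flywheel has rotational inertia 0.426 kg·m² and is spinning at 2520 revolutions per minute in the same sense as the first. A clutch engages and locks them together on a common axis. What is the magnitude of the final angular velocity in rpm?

The coupling torques are internal; angular momentum about the shared axis is conserved.
Taking A's sense as positive: L = (1.040)(2770) + (0.4260)(2520) = 3954 kg·m²·rpm.
Combined I = 1.040 + 0.4260 = 1.466 kg·m².
ω_f = L / I = 3954 / 1.466 = 2697 rpm.

|ω_f| ≈ 2700 rpm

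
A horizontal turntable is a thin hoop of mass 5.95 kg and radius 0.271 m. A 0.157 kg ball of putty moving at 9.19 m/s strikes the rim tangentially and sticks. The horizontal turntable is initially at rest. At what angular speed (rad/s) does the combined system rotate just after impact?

About the axle the impulsive forces during the collision are internal, so angular momentum about that axis is conserved.
I_p = (5.95)(0.271)² = 0.4370 kg·m². Taking the sense of the ball of putty's angular momentum as positive, L_{ball} = m v R = (0.157)(9.19)(0.271) = 0.3910 kg·m²/s.
L_i = 0 + 0.3910 = 0.3910 kg·m²/s.
After sticking, I_f = I_p + m R² = 0.4370 + (0.157)(0.271)² = 0.4485 kg·m².
ω_f = L_i / I_f = 0.3910 / 0.4485 = 0.8718 rad/s.

|ω_f| ≈ 0.872 rad/s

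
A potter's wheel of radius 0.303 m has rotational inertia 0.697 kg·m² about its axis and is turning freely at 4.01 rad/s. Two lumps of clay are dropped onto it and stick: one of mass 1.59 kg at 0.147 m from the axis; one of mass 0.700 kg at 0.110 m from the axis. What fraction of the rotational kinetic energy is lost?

fraction ≈ 0.0579

No external torque acts about the axis; L_before = L_after.
Added inertia Σmr² = (1.59)(0.147)² + (0.700)(0.110)² = 0.04283 kg·m²; I_f = 0.6970 + 0.04283 = 0.7398 kg·m².
ω_f = I_p ω_i / I_f = (0.6970)(4.01) / 0.7398 = 3.778 rad/s.
KE_i = ½(0.6970)(4.010 rad/s)² = 5.604 J; KE_f = ½(0.7398)(3.778)² = 5.280 J.
Fraction lost = 0.05789.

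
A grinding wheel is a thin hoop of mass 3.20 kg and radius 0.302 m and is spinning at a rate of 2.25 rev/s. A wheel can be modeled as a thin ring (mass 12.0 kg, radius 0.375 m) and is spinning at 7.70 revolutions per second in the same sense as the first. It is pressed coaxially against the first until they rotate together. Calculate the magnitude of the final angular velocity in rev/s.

|ω_f| ≈ 6.90 rev/s

No external torque acts about the common axis, so total angular momentum is conserved.
Moments of inertia: I_A = (3.20)(0.302)² = 0.2919 kg·m²; I_B = (12.0)(0.375)² = 1.688 kg·m².
Taking A's sense as positive: L = (0.2919)(2.25) + (1.688)(7.70) = 13.65 kg·m²·rev/s.
Combined I = 0.2919 + 1.688 = 1.979 kg·m².
ω_f = L / I = 13.65 / 1.979 = 6.896 rev/s.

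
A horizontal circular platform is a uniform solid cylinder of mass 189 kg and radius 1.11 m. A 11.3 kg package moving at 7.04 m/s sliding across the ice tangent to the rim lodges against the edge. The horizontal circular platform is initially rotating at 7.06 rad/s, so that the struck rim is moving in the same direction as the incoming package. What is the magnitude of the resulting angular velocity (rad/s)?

About the central axle the impulsive forces during the collision are internal, so angular momentum about that axis is conserved.
I_p = ½(189)(1.11)² = 116.4 kg·m². Taking the sense of the package's angular momentum as positive, L_{package} = m v R = (11.3)(7.04)(1.11) = 88.30 kg·m²/s.
L_i = +I_p ω_p + m v R = +(116.4)(7.06) + 88.30 = 910.3 kg·m²/s.
After sticking, I_f = I_p + m R² = 116.4 + (11.3)(1.11)² = 130.4 kg·m².
ω_f = L_i / I_f = 910.3 / 130.4 = 6.983 rad/s.

|ω_f| ≈ 6.98 rad/s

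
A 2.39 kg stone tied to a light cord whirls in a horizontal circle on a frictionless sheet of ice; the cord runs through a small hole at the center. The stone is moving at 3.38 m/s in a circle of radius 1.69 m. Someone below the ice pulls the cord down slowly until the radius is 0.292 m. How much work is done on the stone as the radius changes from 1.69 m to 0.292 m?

Central (radial) force ⇒ zero torque about the center ⇒ m v r is constant.
v₂ = v₁ r₁ / r₂ = (3.38)(1.69) / (0.292) = 19.56 m/s.
W = ΔKE = ½m(v₂² − v₁²) = 443.7 J.

W ≈ 444 J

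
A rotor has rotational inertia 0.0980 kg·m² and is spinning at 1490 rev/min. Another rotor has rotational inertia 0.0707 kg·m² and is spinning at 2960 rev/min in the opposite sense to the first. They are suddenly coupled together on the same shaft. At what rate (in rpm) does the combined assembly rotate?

|ω_f| ≈ 375 rpm

The coupling torques are internal; angular momentum about the shared axis is conserved.
Taking A's sense as positive: L = (0.09800)(1490) − (0.07070)(2960) = -63.25 kg·m²·rpm.
Combined I = 0.09800 + 0.07070 = 0.1687 kg·m².
ω_f = L / I = -63.25 / 0.1687 = -374.9 rpm.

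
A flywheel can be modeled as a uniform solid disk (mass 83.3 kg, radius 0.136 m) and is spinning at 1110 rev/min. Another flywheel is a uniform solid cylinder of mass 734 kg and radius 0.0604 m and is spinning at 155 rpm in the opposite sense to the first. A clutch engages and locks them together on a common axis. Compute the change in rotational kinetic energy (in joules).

ΔKE ≈ -4290 J

The coupling torques are internal; angular momentum about the shared axis is conserved.
Moments of inertia: I_A = ½(83.3)(0.136)² = 0.7704 kg·m²; I_B = ½(734)(0.0604)² = 1.339 kg·m².
Taking A's sense as positive: L = (0.7704)(1110) − (1.339)(155) = 647.6 kg·m²·rpm.
Combined I = 0.7704 + 1.339 = 2.109 kg·m².
ω_f = L / I = 647.6 / 2.109 = 307.0 rpm.
KE_i = ½ΣIω² = 5381 J; KE_f = ½(2.109)(32.15)² = 1090 J.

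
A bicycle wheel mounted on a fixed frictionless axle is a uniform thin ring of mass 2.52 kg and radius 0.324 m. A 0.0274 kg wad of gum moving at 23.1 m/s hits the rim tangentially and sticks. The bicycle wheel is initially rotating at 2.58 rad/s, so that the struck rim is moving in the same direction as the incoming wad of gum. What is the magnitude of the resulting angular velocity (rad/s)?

The axle reaction passes through the axle and exerts no torque about it; angular momentum about the axle is conserved through the impact.
I_p = (2.52)(0.324)² = 0.2645 kg·m². Taking the sense of the wad of gum's angular momentum as positive, L_{wad} = m v R = (0.0274)(23.1)(0.324) = 0.2051 kg·m²/s.
L_i = +I_p ω_p + m v R = +(0.2645)(2.58) + 0.2051 = 0.8876 kg·m²/s.
After sticking, I_f = I_p + m R² = 0.2645 + (0.0274)(0.324)² = 0.2674 kg·m².
ω_f = L_i / I_f = 0.8876 / 0.2674 = 3.319 rad/s.

|ω_f| ≈ 3.32 rad/s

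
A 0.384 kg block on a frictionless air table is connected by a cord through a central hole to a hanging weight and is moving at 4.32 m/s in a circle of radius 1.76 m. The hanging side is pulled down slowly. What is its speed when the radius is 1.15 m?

v₂ ≈ 6.61 m/s

The only horizontal force on the mass is along the cord (radial), so it exerts no torque about the hole and angular momentum m v r is conserved.
v₂ = v₁ r₁ / r₂ = (4.32)(1.76) / (1.15) = 6.611 m/s.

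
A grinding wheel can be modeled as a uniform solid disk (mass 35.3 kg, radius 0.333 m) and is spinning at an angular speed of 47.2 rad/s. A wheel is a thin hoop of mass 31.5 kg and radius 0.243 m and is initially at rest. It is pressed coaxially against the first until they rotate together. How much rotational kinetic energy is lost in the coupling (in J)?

ΔKE lost ≈ 1060 J

No external torque acts about the common axis, so total angular momentum is conserved.
Moments of inertia: I_A = ½(35.3)(0.333)² = 1.957 kg·m²; I_B = (31.5)(0.243)² = 1.860 kg·m².
Taking A's sense as positive: L = (1.957)(47.2) = 92.38 kg·m²·rad/s.
Combined I = 1.957 + 1.860 = 3.817 kg·m².
ω_f = L / I = 92.38 / 3.817 = 24.20 rad/s.
KE_i = ½ΣIω² = 2180 J; KE_f = ½(3.817)(24.20)² = 1118 J.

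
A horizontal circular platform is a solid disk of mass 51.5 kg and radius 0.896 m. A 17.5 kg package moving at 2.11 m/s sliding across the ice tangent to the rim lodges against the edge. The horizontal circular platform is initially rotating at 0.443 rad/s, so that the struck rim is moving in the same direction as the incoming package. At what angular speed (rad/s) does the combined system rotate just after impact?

The axle reaction passes through the central axle and exerts no torque about it; angular momentum about the central axle is conserved through the impact.
I_p = ½(51.5)(0.896)² = 20.67 kg·m². Taking the sense of the package's angular momentum as positive, L_{package} = m v R = (17.5)(2.11)(0.896) = 33.08 kg·m²/s.
L_i = +I_p ω_p + m v R = +(20.67)(0.443) + 33.08 = 42.24 kg·m²/s.
After sticking, I_f = I_p + m R² = 20.67 + (17.5)(0.896)² = 34.72 kg·m².
ω_f = L_i / I_f = 42.24 / 34.72 = 1.217 rad/s.

|ω_f| ≈ 1.22 rad/s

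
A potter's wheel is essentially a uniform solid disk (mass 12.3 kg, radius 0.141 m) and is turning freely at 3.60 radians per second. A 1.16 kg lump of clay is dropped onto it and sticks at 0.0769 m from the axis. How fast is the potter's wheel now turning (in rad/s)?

ω_f ≈ 3.41 rad/s

The added mass arrives with no angular momentum about the axis, and any external torque about the axis is negligible, so the system's angular momentum is conserved.
I_p = ½(12.3)(0.141)² = 0.1223 kg·m².
Added inertia Σmr² = (1.16)(0.0769)² = 0.006860 kg·m²; I_f = 0.1223 + 0.006860 = 0.1291 kg·m².
ω_f = I_p ω_i / I_f = (0.1223)(3.60) / 0.1291 = 3.409 rad/s.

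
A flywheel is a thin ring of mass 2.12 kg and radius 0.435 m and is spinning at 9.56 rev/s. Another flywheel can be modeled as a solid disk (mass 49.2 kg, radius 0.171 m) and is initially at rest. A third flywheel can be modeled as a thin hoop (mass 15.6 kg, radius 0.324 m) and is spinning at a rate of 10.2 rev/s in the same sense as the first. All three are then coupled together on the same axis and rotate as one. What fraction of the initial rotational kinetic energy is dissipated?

fraction ≈ 0.261

No external torque acts about the common axis, so total angular momentum is conserved.
Moments of inertia: I_A = (2.12)(0.435)² = 0.4012 kg·m²; I_B = ½(49.2)(0.171)² = 0.7193 kg·m²; I_C = (15.6)(0.324)² = 1.638 kg·m².
Taking A's sense as positive: L = (0.4012)(9.56) + (1.638)(10.2) = 20.54 kg·m²·rev/s.
Combined I = 0.4012 + 0.7193 + 1.638 = 2.758 kg·m².
ω_f = L / I = 20.54 / 2.758 = 7.447 rev/s.
KE_i = ½ΣIω² = 4087 J; KE_f = ½(2.758)(46.79)² = 3019 J.
Fraction dissipated = (KE_i − KE_f)/KE_i = 0.2613.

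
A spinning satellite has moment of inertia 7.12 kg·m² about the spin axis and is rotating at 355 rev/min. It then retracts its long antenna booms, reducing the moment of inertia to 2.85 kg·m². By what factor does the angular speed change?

ω₂/ω₁ ≈ 2.50

Angular momentum about the spin axis is conserved since the torque about it is zero.
ω₂/ω₁ = I₁/I₂ = 7.120 / 2.850 = 2.498.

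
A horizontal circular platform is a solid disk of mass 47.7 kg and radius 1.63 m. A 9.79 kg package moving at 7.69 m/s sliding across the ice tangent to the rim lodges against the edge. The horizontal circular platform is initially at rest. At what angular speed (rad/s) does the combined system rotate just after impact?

|ω_f| ≈ 1.37 rad/s

The axle reaction passes through the central axle and exerts no torque about it; angular momentum about the central axle is conserved through the impact.
I_p = ½(47.7)(1.63)² = 63.37 kg·m². Taking the sense of the package's angular momentum as positive, L_{package} = m v R = (9.79)(7.69)(1.63) = 122.7 kg·m²/s.
L_i = 0 + 122.7 = 122.7 kg·m²/s.
After sticking, I_f = I_p + m R² = 63.37 + (9.79)(1.63)² = 89.38 kg·m².
ω_f = L_i / I_f = 122.7 / 89.38 = 1.373 rad/s.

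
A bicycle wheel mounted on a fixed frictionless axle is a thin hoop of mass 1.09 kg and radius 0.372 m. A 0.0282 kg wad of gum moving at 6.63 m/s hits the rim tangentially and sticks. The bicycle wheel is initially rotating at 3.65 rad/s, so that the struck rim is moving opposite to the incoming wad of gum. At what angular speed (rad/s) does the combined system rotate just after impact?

|ω_f| ≈ 3.11 rad/s

About the axle the impulsive forces during the collision are internal, so angular momentum about that axis is conserved.
I_p = (1.09)(0.372)² = 0.1508 kg·m². Taking the sense of the wad of gum's angular momentum as positive, L_{wad} = m v R = (0.0282)(6.63)(0.372) = 0.06955 kg·m²/s.
L_i = −I_p ω_p + m v R = −(0.1508)(3.65) + 0.06955 = -0.4810 kg·m²/s.
After sticking, I_f = I_p + m R² = 0.1508 + (0.0282)(0.372)² = 0.1547 kg·m².
ω_f = L_i / I_f = -0.4810 / 0.1547 = -3.108 rad/s.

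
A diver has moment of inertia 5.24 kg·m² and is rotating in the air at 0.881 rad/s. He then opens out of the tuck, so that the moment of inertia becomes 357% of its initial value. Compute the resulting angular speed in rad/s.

With no external torque about the axis, L is conserved: I₁ω₁ = I₂ω₂.
I₂ = 3.57 × 5.24 = 18.71 kg·m².
ω₂ = I₁ω₁ / I₂ = (5.240)(0.881 rad/s) / (18.71) = 0.2468 rad/s.

ω₂ ≈ 0.247 rad/s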